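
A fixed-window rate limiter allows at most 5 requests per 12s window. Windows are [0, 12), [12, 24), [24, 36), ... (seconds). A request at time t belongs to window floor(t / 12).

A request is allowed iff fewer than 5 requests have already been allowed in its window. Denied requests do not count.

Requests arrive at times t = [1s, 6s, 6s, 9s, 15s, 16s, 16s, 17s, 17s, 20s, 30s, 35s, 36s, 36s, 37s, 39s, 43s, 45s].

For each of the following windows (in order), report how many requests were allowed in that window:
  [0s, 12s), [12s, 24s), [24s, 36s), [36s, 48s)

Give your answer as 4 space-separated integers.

Answer: 4 5 2 5

Derivation:
Processing requests:
  req#1 t=1s (window 0): ALLOW
  req#2 t=6s (window 0): ALLOW
  req#3 t=6s (window 0): ALLOW
  req#4 t=9s (window 0): ALLOW
  req#5 t=15s (window 1): ALLOW
  req#6 t=16s (window 1): ALLOW
  req#7 t=16s (window 1): ALLOW
  req#8 t=17s (window 1): ALLOW
  req#9 t=17s (window 1): ALLOW
  req#10 t=20s (window 1): DENY
  req#11 t=30s (window 2): ALLOW
  req#12 t=35s (window 2): ALLOW
  req#13 t=36s (window 3): ALLOW
  req#14 t=36s (window 3): ALLOW
  req#15 t=37s (window 3): ALLOW
  req#16 t=39s (window 3): ALLOW
  req#17 t=43s (window 3): ALLOW
  req#18 t=45s (window 3): DENY

Allowed counts by window: 4 5 2 5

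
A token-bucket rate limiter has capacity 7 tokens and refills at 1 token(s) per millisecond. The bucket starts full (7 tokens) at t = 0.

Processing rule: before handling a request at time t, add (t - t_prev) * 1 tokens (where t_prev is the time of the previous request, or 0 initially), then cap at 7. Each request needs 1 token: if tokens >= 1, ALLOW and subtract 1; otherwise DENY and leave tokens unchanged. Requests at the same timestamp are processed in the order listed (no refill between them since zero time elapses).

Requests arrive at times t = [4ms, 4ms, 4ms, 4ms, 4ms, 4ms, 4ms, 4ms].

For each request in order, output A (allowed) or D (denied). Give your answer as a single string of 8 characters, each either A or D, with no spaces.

Answer: AAAAAAAD

Derivation:
Simulating step by step:
  req#1 t=4ms: ALLOW
  req#2 t=4ms: ALLOW
  req#3 t=4ms: ALLOW
  req#4 t=4ms: ALLOW
  req#5 t=4ms: ALLOW
  req#6 t=4ms: ALLOW
  req#7 t=4ms: ALLOW
  req#8 t=4ms: DENY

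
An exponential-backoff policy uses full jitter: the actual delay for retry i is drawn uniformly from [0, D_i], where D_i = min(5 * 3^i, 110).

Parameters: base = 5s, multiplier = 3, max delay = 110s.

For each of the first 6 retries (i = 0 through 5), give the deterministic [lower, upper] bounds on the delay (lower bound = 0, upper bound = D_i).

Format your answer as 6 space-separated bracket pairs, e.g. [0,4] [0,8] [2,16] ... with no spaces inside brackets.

Answer: [0,5] [0,15] [0,45] [0,110] [0,110] [0,110]

Derivation:
Computing bounds per retry:
  i=0: D_i=min(5*3^0,110)=5, bounds=[0,5]
  i=1: D_i=min(5*3^1,110)=15, bounds=[0,15]
  i=2: D_i=min(5*3^2,110)=45, bounds=[0,45]
  i=3: D_i=min(5*3^3,110)=110, bounds=[0,110]
  i=4: D_i=min(5*3^4,110)=110, bounds=[0,110]
  i=5: D_i=min(5*3^5,110)=110, bounds=[0,110]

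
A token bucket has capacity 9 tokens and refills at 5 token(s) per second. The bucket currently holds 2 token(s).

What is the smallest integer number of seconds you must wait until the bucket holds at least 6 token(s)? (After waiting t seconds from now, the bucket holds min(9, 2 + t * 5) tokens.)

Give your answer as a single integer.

Answer: 1

Derivation:
Need 2 + t * 5 >= 6, so t >= 4/5.
Smallest integer t = ceil(4/5) = 1.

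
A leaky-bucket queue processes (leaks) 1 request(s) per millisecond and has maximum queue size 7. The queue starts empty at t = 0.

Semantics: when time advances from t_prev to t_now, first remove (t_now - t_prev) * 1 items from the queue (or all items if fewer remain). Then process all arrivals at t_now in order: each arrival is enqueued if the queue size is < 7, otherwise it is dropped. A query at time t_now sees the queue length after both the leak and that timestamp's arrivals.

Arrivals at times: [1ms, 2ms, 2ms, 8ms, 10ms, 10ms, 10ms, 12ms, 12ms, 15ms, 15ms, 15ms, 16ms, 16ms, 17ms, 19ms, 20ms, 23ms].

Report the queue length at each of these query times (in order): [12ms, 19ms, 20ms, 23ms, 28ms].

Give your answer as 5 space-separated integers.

Queue lengths at query times:
  query t=12ms: backlog = 3
  query t=19ms: backlog = 3
  query t=20ms: backlog = 3
  query t=23ms: backlog = 1
  query t=28ms: backlog = 0

Answer: 3 3 3 1 0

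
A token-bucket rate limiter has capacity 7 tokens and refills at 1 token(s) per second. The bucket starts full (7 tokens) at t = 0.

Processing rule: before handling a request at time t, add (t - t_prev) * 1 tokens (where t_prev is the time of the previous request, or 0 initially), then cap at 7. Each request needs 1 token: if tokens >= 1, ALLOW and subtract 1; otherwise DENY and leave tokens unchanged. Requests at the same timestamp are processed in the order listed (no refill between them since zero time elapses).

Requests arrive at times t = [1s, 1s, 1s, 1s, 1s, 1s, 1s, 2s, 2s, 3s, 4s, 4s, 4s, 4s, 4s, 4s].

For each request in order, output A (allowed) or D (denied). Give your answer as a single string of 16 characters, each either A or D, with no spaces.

Answer: AAAAAAAADAADDDDD

Derivation:
Simulating step by step:
  req#1 t=1s: ALLOW
  req#2 t=1s: ALLOW
  req#3 t=1s: ALLOW
  req#4 t=1s: ALLOW
  req#5 t=1s: ALLOW
  req#6 t=1s: ALLOW
  req#7 t=1s: ALLOW
  req#8 t=2s: ALLOW
  req#9 t=2s: DENY
  req#10 t=3s: ALLOW
  req#11 t=4s: ALLOW
  req#12 t=4s: DENY
  req#13 t=4s: DENY
  req#14 t=4s: DENY
  req#15 t=4s: DENY
  req#16 t=4s: DENY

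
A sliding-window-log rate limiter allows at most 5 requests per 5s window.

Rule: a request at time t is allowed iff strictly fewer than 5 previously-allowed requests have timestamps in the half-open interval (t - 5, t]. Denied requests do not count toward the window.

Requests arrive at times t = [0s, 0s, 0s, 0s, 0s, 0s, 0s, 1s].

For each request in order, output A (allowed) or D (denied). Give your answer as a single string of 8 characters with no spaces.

Answer: AAAAADDD

Derivation:
Tracking allowed requests in the window:
  req#1 t=0s: ALLOW
  req#2 t=0s: ALLOW
  req#3 t=0s: ALLOW
  req#4 t=0s: ALLOW
  req#5 t=0s: ALLOW
  req#6 t=0s: DENY
  req#7 t=0s: DENY
  req#8 t=1s: DENY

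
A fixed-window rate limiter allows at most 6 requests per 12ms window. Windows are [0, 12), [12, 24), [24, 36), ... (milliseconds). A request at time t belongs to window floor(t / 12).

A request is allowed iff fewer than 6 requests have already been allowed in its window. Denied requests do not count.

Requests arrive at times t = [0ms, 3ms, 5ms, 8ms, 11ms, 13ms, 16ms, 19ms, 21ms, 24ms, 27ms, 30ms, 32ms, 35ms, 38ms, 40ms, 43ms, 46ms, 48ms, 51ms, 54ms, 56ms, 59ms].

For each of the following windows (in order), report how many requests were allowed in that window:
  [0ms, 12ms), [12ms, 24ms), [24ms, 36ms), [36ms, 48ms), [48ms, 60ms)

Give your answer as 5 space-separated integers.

Processing requests:
  req#1 t=0ms (window 0): ALLOW
  req#2 t=3ms (window 0): ALLOW
  req#3 t=5ms (window 0): ALLOW
  req#4 t=8ms (window 0): ALLOW
  req#5 t=11ms (window 0): ALLOW
  req#6 t=13ms (window 1): ALLOW
  req#7 t=16ms (window 1): ALLOW
  req#8 t=19ms (window 1): ALLOW
  req#9 t=21ms (window 1): ALLOW
  req#10 t=24ms (window 2): ALLOW
  req#11 t=27ms (window 2): ALLOW
  req#12 t=30ms (window 2): ALLOW
  req#13 t=32ms (window 2): ALLOW
  req#14 t=35ms (window 2): ALLOW
  req#15 t=38ms (window 3): ALLOW
  req#16 t=40ms (window 3): ALLOW
  req#17 t=43ms (window 3): ALLOW
  req#18 t=46ms (window 3): ALLOW
  req#19 t=48ms (window 4): ALLOW
  req#20 t=51ms (window 4): ALLOW
  req#21 t=54ms (window 4): ALLOW
  req#22 t=56ms (window 4): ALLOW
  req#23 t=59ms (window 4): ALLOW

Allowed counts by window: 5 4 5 4 5

Answer: 5 4 5 4 5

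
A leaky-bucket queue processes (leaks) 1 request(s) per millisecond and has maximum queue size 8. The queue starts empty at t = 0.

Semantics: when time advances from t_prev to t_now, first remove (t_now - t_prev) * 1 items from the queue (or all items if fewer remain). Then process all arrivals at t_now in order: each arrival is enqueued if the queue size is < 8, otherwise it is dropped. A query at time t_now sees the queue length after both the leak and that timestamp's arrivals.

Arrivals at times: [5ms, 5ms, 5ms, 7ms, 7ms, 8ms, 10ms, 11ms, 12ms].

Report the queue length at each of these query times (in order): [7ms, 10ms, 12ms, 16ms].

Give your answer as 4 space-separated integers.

Answer: 3 2 2 0

Derivation:
Queue lengths at query times:
  query t=7ms: backlog = 3
  query t=10ms: backlog = 2
  query t=12ms: backlog = 2
  query t=16ms: backlog = 0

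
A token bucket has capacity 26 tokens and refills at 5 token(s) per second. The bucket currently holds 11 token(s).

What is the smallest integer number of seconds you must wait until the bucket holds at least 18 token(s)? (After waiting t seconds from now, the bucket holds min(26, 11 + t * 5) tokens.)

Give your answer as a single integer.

Answer: 2

Derivation:
Need 11 + t * 5 >= 18, so t >= 7/5.
Smallest integer t = ceil(7/5) = 2.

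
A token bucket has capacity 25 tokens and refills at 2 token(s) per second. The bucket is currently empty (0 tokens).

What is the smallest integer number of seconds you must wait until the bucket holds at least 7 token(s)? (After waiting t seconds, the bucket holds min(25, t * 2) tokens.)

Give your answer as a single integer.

Need t * 2 >= 7, so t >= 7/2.
Smallest integer t = ceil(7/2) = 4.

Answer: 4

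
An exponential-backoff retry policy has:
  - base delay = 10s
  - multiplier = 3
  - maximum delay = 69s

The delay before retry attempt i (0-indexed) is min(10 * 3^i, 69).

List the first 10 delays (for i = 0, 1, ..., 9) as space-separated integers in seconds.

Computing each delay:
  i=0: min(10*3^0, 69) = 10
  i=1: min(10*3^1, 69) = 30
  i=2: min(10*3^2, 69) = 69
  i=3: min(10*3^3, 69) = 69
  i=4: min(10*3^4, 69) = 69
  i=5: min(10*3^5, 69) = 69
  i=6: min(10*3^6, 69) = 69
  i=7: min(10*3^7, 69) = 69
  i=8: min(10*3^8, 69) = 69
  i=9: min(10*3^9, 69) = 69

Answer: 10 30 69 69 69 69 69 69 69 69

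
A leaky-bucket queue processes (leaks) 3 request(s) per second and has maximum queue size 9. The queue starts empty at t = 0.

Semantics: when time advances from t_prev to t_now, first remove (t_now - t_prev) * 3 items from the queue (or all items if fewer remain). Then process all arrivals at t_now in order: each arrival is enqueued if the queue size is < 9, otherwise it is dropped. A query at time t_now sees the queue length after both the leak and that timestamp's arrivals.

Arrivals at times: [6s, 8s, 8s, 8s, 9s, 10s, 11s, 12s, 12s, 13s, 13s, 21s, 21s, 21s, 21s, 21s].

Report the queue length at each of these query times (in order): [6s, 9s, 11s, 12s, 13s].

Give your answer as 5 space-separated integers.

Answer: 1 1 1 2 2

Derivation:
Queue lengths at query times:
  query t=6s: backlog = 1
  query t=9s: backlog = 1
  query t=11s: backlog = 1
  query t=12s: backlog = 2
  query t=13s: backlog = 2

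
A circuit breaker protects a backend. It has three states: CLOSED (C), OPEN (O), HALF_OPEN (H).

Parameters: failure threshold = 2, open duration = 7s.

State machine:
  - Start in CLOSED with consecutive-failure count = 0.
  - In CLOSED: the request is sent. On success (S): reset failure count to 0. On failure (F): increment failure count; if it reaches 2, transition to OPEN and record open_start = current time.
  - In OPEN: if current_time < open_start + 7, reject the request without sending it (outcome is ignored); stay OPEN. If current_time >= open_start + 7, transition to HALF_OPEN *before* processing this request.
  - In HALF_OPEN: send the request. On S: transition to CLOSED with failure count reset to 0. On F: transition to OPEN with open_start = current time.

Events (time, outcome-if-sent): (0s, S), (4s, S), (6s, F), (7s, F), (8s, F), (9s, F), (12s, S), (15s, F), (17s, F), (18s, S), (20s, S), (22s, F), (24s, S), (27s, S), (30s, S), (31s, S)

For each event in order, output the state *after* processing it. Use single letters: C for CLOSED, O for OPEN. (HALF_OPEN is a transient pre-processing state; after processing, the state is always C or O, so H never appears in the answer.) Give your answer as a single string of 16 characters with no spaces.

State after each event:
  event#1 t=0s outcome=S: state=CLOSED
  event#2 t=4s outcome=S: state=CLOSED
  event#3 t=6s outcome=F: state=CLOSED
  event#4 t=7s outcome=F: state=OPEN
  event#5 t=8s outcome=F: state=OPEN
  event#6 t=9s outcome=F: state=OPEN
  event#7 t=12s outcome=S: state=OPEN
  event#8 t=15s outcome=F: state=OPEN
  event#9 t=17s outcome=F: state=OPEN
  event#10 t=18s outcome=S: state=OPEN
  event#11 t=20s outcome=S: state=OPEN
  event#12 t=22s outcome=F: state=OPEN
  event#13 t=24s outcome=S: state=OPEN
  event#14 t=27s outcome=S: state=OPEN
  event#15 t=30s outcome=S: state=CLOSED
  event#16 t=31s outcome=S: state=CLOSED

Answer: CCCOOOOOOOOOOOCC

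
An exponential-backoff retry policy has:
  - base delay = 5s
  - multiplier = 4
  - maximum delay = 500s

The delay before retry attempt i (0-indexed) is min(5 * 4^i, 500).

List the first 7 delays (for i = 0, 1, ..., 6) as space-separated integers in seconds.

Computing each delay:
  i=0: min(5*4^0, 500) = 5
  i=1: min(5*4^1, 500) = 20
  i=2: min(5*4^2, 500) = 80
  i=3: min(5*4^3, 500) = 320
  i=4: min(5*4^4, 500) = 500
  i=5: min(5*4^5, 500) = 500
  i=6: min(5*4^6, 500) = 500

Answer: 5 20 80 320 500 500 500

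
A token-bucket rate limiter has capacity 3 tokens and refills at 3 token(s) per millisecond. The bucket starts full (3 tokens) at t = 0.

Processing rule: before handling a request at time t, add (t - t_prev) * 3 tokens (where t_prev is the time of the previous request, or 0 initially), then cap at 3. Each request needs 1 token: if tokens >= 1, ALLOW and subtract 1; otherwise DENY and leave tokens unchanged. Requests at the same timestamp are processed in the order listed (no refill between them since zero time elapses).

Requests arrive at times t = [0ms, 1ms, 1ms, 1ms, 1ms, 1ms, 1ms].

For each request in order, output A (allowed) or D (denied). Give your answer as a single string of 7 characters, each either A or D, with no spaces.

Answer: AAAADDD

Derivation:
Simulating step by step:
  req#1 t=0ms: ALLOW
  req#2 t=1ms: ALLOW
  req#3 t=1ms: ALLOW
  req#4 t=1ms: ALLOW
  req#5 t=1ms: DENY
  req#6 t=1ms: DENY
  req#7 t=1ms: DENY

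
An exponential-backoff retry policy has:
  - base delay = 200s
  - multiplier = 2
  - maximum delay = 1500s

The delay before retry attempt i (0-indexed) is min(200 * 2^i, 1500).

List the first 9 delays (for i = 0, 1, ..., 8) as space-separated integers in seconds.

Answer: 200 400 800 1500 1500 1500 1500 1500 1500

Derivation:
Computing each delay:
  i=0: min(200*2^0, 1500) = 200
  i=1: min(200*2^1, 1500) = 400
  i=2: min(200*2^2, 1500) = 800
  i=3: min(200*2^3, 1500) = 1500
  i=4: min(200*2^4, 1500) = 1500
  i=5: min(200*2^5, 1500) = 1500
  i=6: min(200*2^6, 1500) = 1500
  i=7: min(200*2^7, 1500) = 1500
  i=8: min(200*2^8, 1500) = 1500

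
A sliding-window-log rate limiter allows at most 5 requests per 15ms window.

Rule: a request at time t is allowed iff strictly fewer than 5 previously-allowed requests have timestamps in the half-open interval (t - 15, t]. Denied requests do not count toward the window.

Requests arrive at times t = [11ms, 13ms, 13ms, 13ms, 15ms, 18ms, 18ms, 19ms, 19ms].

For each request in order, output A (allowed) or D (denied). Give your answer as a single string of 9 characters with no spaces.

Tracking allowed requests in the window:
  req#1 t=11ms: ALLOW
  req#2 t=13ms: ALLOW
  req#3 t=13ms: ALLOW
  req#4 t=13ms: ALLOW
  req#5 t=15ms: ALLOW
  req#6 t=18ms: DENY
  req#7 t=18ms: DENY
  req#8 t=19ms: DENY
  req#9 t=19ms: DENY

Answer: AAAAADDDD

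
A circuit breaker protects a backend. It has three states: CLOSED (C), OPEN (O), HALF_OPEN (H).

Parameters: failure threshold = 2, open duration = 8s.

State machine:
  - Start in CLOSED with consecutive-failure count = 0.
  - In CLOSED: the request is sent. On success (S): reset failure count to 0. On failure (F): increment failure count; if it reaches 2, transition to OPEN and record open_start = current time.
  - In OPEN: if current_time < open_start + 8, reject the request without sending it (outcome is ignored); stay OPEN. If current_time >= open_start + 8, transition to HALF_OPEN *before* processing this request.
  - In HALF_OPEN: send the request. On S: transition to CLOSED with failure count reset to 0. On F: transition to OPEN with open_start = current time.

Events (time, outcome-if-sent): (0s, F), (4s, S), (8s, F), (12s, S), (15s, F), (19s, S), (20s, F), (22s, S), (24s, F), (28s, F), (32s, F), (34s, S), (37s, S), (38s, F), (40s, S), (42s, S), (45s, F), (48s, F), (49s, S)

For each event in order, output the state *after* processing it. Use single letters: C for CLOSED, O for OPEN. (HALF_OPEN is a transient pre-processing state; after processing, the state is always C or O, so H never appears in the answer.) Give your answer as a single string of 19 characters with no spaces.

Answer: CCCCCCCCCOOOCCCCCOO

Derivation:
State after each event:
  event#1 t=0s outcome=F: state=CLOSED
  event#2 t=4s outcome=S: state=CLOSED
  event#3 t=8s outcome=F: state=CLOSED
  event#4 t=12s outcome=S: state=CLOSED
  event#5 t=15s outcome=F: state=CLOSED
  event#6 t=19s outcome=S: state=CLOSED
  event#7 t=20s outcome=F: state=CLOSED
  event#8 t=22s outcome=S: state=CLOSED
  event#9 t=24s outcome=F: state=CLOSED
  event#10 t=28s outcome=F: state=OPEN
  event#11 t=32s outcome=F: state=OPEN
  event#12 t=34s outcome=S: state=OPEN
  event#13 t=37s outcome=S: state=CLOSED
  event#14 t=38s outcome=F: state=CLOSED
  event#15 t=40s outcome=S: state=CLOSED
  event#16 t=42s outcome=S: state=CLOSED
  event#17 t=45s outcome=F: state=CLOSED
  event#18 t=48s outcome=F: state=OPEN
  event#19 t=49s outcome=S: state=OPEN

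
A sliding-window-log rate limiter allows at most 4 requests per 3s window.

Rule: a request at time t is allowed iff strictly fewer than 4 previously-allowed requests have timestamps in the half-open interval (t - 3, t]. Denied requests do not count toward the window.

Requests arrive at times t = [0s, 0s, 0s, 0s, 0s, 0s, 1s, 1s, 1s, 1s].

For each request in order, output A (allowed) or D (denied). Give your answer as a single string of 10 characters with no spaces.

Tracking allowed requests in the window:
  req#1 t=0s: ALLOW
  req#2 t=0s: ALLOW
  req#3 t=0s: ALLOW
  req#4 t=0s: ALLOW
  req#5 t=0s: DENY
  req#6 t=0s: DENY
  req#7 t=1s: DENY
  req#8 t=1s: DENY
  req#9 t=1s: DENY
  req#10 t=1s: DENY

Answer: AAAADDDDDD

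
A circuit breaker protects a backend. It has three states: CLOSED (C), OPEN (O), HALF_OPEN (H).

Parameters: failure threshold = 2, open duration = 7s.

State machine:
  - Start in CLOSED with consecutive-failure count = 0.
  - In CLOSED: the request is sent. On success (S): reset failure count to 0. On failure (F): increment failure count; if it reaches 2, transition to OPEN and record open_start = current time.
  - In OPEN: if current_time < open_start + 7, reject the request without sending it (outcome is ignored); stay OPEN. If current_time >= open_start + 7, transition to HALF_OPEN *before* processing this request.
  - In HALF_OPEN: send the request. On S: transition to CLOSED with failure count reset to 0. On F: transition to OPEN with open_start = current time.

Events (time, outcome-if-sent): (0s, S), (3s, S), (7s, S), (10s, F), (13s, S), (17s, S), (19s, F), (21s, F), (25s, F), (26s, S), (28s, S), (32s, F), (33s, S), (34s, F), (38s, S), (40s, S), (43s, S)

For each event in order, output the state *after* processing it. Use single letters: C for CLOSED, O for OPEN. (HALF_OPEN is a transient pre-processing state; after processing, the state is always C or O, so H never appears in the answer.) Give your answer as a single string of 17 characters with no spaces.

State after each event:
  event#1 t=0s outcome=S: state=CLOSED
  event#2 t=3s outcome=S: state=CLOSED
  event#3 t=7s outcome=S: state=CLOSED
  event#4 t=10s outcome=F: state=CLOSED
  event#5 t=13s outcome=S: state=CLOSED
  event#6 t=17s outcome=S: state=CLOSED
  event#7 t=19s outcome=F: state=CLOSED
  event#8 t=21s outcome=F: state=OPEN
  event#9 t=25s outcome=F: state=OPEN
  event#10 t=26s outcome=S: state=OPEN
  event#11 t=28s outcome=S: state=CLOSED
  event#12 t=32s outcome=F: state=CLOSED
  event#13 t=33s outcome=S: state=CLOSED
  event#14 t=34s outcome=F: state=CLOSED
  event#15 t=38s outcome=S: state=CLOSED
  event#16 t=40s outcome=S: state=CLOSED
  event#17 t=43s outcome=S: state=CLOSED

Answer: CCCCCCCOOOCCCCCCC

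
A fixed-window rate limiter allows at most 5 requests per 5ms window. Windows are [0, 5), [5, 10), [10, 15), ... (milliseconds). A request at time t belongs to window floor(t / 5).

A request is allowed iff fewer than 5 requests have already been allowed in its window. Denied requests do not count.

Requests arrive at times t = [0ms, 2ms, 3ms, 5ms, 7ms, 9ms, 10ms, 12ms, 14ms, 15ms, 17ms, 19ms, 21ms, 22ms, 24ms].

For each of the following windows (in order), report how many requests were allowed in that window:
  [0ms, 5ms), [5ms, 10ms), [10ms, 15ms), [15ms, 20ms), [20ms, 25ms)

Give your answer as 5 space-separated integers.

Answer: 3 3 3 3 3

Derivation:
Processing requests:
  req#1 t=0ms (window 0): ALLOW
  req#2 t=2ms (window 0): ALLOW
  req#3 t=3ms (window 0): ALLOW
  req#4 t=5ms (window 1): ALLOW
  req#5 t=7ms (window 1): ALLOW
  req#6 t=9ms (window 1): ALLOW
  req#7 t=10ms (window 2): ALLOW
  req#8 t=12ms (window 2): ALLOW
  req#9 t=14ms (window 2): ALLOW
  req#10 t=15ms (window 3): ALLOW
  req#11 t=17ms (window 3): ALLOW
  req#12 t=19ms (window 3): ALLOW
  req#13 t=21ms (window 4): ALLOW
  req#14 t=22ms (window 4): ALLOW
  req#15 t=24ms (window 4): ALLOW

Allowed counts by window: 3 3 3 3 3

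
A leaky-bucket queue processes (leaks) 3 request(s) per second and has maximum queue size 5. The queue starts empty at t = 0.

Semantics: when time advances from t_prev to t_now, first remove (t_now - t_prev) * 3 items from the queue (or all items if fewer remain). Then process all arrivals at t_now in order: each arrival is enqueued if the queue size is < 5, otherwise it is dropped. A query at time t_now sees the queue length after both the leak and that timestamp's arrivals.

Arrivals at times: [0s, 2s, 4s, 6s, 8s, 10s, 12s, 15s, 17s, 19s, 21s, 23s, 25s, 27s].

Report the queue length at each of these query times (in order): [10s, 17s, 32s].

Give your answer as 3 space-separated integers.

Queue lengths at query times:
  query t=10s: backlog = 1
  query t=17s: backlog = 1
  query t=32s: backlog = 0

Answer: 1 1 0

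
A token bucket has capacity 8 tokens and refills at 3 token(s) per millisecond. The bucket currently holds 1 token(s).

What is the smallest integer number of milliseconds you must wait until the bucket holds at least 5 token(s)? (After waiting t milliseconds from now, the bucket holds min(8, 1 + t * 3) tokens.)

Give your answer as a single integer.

Answer: 2

Derivation:
Need 1 + t * 3 >= 5, so t >= 4/3.
Smallest integer t = ceil(4/3) = 2.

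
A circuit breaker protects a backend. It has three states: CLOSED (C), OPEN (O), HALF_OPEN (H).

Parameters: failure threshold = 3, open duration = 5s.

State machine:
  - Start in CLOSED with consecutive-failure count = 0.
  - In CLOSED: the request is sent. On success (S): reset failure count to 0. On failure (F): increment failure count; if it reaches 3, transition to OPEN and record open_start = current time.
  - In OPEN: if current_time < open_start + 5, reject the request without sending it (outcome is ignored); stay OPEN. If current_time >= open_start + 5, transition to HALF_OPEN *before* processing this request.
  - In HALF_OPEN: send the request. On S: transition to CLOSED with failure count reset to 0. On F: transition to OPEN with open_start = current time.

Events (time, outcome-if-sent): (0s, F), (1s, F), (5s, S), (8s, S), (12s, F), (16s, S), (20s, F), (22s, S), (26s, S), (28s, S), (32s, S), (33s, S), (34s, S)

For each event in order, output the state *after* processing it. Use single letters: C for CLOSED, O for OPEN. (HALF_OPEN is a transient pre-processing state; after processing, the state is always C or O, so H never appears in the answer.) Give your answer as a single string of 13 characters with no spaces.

Answer: CCCCCCCCCCCCC

Derivation:
State after each event:
  event#1 t=0s outcome=F: state=CLOSED
  event#2 t=1s outcome=F: state=CLOSED
  event#3 t=5s outcome=S: state=CLOSED
  event#4 t=8s outcome=S: state=CLOSED
  event#5 t=12s outcome=F: state=CLOSED
  event#6 t=16s outcome=S: state=CLOSED
  event#7 t=20s outcome=F: state=CLOSED
  event#8 t=22s outcome=S: state=CLOSED
  event#9 t=26s outcome=S: state=CLOSED
  event#10 t=28s outcome=S: state=CLOSED
  event#11 t=32s outcome=S: state=CLOSED
  event#12 t=33s outcome=S: state=CLOSED
  event#13 t=34s outcome=S: state=CLOSED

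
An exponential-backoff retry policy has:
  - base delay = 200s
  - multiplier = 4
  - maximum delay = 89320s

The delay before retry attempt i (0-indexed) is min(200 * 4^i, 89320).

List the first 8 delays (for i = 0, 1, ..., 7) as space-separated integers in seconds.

Answer: 200 800 3200 12800 51200 89320 89320 89320

Derivation:
Computing each delay:
  i=0: min(200*4^0, 89320) = 200
  i=1: min(200*4^1, 89320) = 800
  i=2: min(200*4^2, 89320) = 3200
  i=3: min(200*4^3, 89320) = 12800
  i=4: min(200*4^4, 89320) = 51200
  i=5: min(200*4^5, 89320) = 89320
  i=6: min(200*4^6, 89320) = 89320
  i=7: min(200*4^7, 89320) = 89320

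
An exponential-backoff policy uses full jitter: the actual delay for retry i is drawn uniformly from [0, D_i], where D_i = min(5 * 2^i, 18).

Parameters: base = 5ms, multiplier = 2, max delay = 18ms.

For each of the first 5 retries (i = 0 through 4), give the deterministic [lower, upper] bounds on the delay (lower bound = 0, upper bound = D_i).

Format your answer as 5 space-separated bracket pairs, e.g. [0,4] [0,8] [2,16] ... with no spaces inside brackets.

Answer: [0,5] [0,10] [0,18] [0,18] [0,18]

Derivation:
Computing bounds per retry:
  i=0: D_i=min(5*2^0,18)=5, bounds=[0,5]
  i=1: D_i=min(5*2^1,18)=10, bounds=[0,10]
  i=2: D_i=min(5*2^2,18)=18, bounds=[0,18]
  i=3: D_i=min(5*2^3,18)=18, bounds=[0,18]
  i=4: D_i=min(5*2^4,18)=18, bounds=[0,18]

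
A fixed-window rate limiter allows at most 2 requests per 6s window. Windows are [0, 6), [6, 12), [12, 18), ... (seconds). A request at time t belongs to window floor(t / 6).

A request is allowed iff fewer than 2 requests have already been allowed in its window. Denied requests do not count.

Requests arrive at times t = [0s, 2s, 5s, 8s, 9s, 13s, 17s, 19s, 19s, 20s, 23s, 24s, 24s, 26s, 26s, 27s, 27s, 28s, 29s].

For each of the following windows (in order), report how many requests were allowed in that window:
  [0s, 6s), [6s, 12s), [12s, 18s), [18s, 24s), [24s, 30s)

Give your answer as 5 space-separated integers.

Processing requests:
  req#1 t=0s (window 0): ALLOW
  req#2 t=2s (window 0): ALLOW
  req#3 t=5s (window 0): DENY
  req#4 t=8s (window 1): ALLOW
  req#5 t=9s (window 1): ALLOW
  req#6 t=13s (window 2): ALLOW
  req#7 t=17s (window 2): ALLOW
  req#8 t=19s (window 3): ALLOW
  req#9 t=19s (window 3): ALLOW
  req#10 t=20s (window 3): DENY
  req#11 t=23s (window 3): DENY
  req#12 t=24s (window 4): ALLOW
  req#13 t=24s (window 4): ALLOW
  req#14 t=26s (window 4): DENY
  req#15 t=26s (window 4): DENY
  req#16 t=27s (window 4): DENY
  req#17 t=27s (window 4): DENY
  req#18 t=28s (window 4): DENY
  req#19 t=29s (window 4): DENY

Allowed counts by window: 2 2 2 2 2

Answer: 2 2 2 2 2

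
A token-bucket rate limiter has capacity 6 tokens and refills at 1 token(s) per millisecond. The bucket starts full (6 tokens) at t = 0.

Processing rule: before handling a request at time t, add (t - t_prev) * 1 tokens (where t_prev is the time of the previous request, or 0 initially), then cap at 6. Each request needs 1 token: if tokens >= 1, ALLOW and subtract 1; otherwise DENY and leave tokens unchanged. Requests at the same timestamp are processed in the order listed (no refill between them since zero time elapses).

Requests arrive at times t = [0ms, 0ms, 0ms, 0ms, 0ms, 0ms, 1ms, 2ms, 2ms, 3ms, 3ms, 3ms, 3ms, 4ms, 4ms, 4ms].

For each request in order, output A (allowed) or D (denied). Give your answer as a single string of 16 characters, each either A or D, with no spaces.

Answer: AAAAAAAADADDDADD

Derivation:
Simulating step by step:
  req#1 t=0ms: ALLOW
  req#2 t=0ms: ALLOW
  req#3 t=0ms: ALLOW
  req#4 t=0ms: ALLOW
  req#5 t=0ms: ALLOW
  req#6 t=0ms: ALLOW
  req#7 t=1ms: ALLOW
  req#8 t=2ms: ALLOW
  req#9 t=2ms: DENY
  req#10 t=3ms: ALLOW
  req#11 t=3ms: DENY
  req#12 t=3ms: DENY
  req#13 t=3ms: DENY
  req#14 t=4ms: ALLOW
  req#15 t=4ms: DENY
  req#16 t=4ms: DENY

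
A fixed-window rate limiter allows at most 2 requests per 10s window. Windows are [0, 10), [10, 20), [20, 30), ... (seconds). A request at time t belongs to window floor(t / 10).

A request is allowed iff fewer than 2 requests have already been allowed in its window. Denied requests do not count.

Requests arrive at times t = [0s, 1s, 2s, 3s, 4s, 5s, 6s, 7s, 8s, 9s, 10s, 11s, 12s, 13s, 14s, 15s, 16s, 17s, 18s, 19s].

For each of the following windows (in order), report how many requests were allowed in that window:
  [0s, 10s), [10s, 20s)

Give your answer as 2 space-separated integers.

Answer: 2 2

Derivation:
Processing requests:
  req#1 t=0s (window 0): ALLOW
  req#2 t=1s (window 0): ALLOW
  req#3 t=2s (window 0): DENY
  req#4 t=3s (window 0): DENY
  req#5 t=4s (window 0): DENY
  req#6 t=5s (window 0): DENY
  req#7 t=6s (window 0): DENY
  req#8 t=7s (window 0): DENY
  req#9 t=8s (window 0): DENY
  req#10 t=9s (window 0): DENY
  req#11 t=10s (window 1): ALLOW
  req#12 t=11s (window 1): ALLOW
  req#13 t=12s (window 1): DENY
  req#14 t=13s (window 1): DENY
  req#15 t=14s (window 1): DENY
  req#16 t=15s (window 1): DENY
  req#17 t=16s (window 1): DENY
  req#18 t=17s (window 1): DENY
  req#19 t=18s (window 1): DENY
  req#20 t=19s (window 1): DENY

Allowed counts by window: 2 2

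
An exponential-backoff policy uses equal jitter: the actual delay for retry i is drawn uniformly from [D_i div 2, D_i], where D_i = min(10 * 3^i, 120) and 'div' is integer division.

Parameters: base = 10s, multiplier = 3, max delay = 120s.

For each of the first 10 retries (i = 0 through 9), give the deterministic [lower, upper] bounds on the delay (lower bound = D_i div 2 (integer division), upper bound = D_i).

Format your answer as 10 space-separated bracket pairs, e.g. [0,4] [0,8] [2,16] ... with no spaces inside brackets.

Answer: [5,10] [15,30] [45,90] [60,120] [60,120] [60,120] [60,120] [60,120] [60,120] [60,120]

Derivation:
Computing bounds per retry:
  i=0: D_i=min(10*3^0,120)=10, bounds=[5,10]
  i=1: D_i=min(10*3^1,120)=30, bounds=[15,30]
  i=2: D_i=min(10*3^2,120)=90, bounds=[45,90]
  i=3: D_i=min(10*3^3,120)=120, bounds=[60,120]
  i=4: D_i=min(10*3^4,120)=120, bounds=[60,120]
  i=5: D_i=min(10*3^5,120)=120, bounds=[60,120]
  i=6: D_i=min(10*3^6,120)=120, bounds=[60,120]
  i=7: D_i=min(10*3^7,120)=120, bounds=[60,120]
  i=8: D_i=min(10*3^8,120)=120, bounds=[60,120]
  i=9: D_i=min(10*3^9,120)=120, bounds=[60,120]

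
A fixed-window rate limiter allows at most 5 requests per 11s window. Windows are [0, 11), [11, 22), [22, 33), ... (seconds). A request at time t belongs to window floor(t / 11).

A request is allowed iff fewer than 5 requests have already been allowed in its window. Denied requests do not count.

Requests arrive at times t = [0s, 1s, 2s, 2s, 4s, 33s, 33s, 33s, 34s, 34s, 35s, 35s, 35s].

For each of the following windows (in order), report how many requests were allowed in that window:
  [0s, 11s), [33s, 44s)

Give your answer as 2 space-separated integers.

Processing requests:
  req#1 t=0s (window 0): ALLOW
  req#2 t=1s (window 0): ALLOW
  req#3 t=2s (window 0): ALLOW
  req#4 t=2s (window 0): ALLOW
  req#5 t=4s (window 0): ALLOW
  req#6 t=33s (window 3): ALLOW
  req#7 t=33s (window 3): ALLOW
  req#8 t=33s (window 3): ALLOW
  req#9 t=34s (window 3): ALLOW
  req#10 t=34s (window 3): ALLOW
  req#11 t=35s (window 3): DENY
  req#12 t=35s (window 3): DENY
  req#13 t=35s (window 3): DENY

Allowed counts by window: 5 5

Answer: 5 5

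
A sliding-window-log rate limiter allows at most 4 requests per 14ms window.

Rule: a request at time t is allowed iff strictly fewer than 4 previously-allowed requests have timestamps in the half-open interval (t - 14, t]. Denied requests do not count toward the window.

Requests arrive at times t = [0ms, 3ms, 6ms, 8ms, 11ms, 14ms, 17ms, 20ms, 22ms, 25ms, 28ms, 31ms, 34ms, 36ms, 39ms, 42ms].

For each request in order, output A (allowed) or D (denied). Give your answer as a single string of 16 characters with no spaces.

Answer: AAAADAAAADAAAADA

Derivation:
Tracking allowed requests in the window:
  req#1 t=0ms: ALLOW
  req#2 t=3ms: ALLOW
  req#3 t=6ms: ALLOW
  req#4 t=8ms: ALLOW
  req#5 t=11ms: DENY
  req#6 t=14ms: ALLOW
  req#7 t=17ms: ALLOW
  req#8 t=20ms: ALLOW
  req#9 t=22ms: ALLOW
  req#10 t=25ms: DENY
  req#11 t=28ms: ALLOW
  req#12 t=31ms: ALLOW
  req#13 t=34ms: ALLOW
  req#14 t=36ms: ALLOW
  req#15 t=39ms: DENY
  req#16 t=42ms: ALLOW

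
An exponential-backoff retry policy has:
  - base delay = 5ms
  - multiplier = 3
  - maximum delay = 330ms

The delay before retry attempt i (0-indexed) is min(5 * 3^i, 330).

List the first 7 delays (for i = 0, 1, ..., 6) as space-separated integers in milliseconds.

Answer: 5 15 45 135 330 330 330

Derivation:
Computing each delay:
  i=0: min(5*3^0, 330) = 5
  i=1: min(5*3^1, 330) = 15
  i=2: min(5*3^2, 330) = 45
  i=3: min(5*3^3, 330) = 135
  i=4: min(5*3^4, 330) = 330
  i=5: min(5*3^5, 330) = 330
  i=6: min(5*3^6, 330) = 330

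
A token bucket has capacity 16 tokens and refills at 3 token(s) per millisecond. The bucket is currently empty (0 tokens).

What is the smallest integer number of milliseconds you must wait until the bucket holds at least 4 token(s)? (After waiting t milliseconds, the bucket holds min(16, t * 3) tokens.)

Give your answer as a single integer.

Answer: 2

Derivation:
Need t * 3 >= 4, so t >= 4/3.
Smallest integer t = ceil(4/3) = 2.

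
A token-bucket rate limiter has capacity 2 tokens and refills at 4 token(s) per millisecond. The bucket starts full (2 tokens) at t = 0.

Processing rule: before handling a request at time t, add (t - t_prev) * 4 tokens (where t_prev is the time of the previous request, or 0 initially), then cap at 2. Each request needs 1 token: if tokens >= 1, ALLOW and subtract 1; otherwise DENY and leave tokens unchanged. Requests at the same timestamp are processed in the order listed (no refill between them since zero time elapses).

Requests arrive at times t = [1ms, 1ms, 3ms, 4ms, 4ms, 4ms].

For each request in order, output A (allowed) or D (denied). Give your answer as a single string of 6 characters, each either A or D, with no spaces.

Answer: AAAAAD

Derivation:
Simulating step by step:
  req#1 t=1ms: ALLOW
  req#2 t=1ms: ALLOW
  req#3 t=3ms: ALLOW
  req#4 t=4ms: ALLOW
  req#5 t=4ms: ALLOW
  req#6 t=4ms: DENY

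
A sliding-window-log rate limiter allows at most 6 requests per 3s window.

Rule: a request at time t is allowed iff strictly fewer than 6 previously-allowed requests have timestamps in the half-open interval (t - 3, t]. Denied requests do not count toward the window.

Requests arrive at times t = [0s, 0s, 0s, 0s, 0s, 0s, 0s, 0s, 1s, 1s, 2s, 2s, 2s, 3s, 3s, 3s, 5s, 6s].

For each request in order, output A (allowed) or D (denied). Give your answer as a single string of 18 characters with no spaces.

Answer: AAAAAADDDDDDDAAAAA

Derivation:
Tracking allowed requests in the window:
  req#1 t=0s: ALLOW
  req#2 t=0s: ALLOW
  req#3 t=0s: ALLOW
  req#4 t=0s: ALLOW
  req#5 t=0s: ALLOW
  req#6 t=0s: ALLOW
  req#7 t=0s: DENY
  req#8 t=0s: DENY
  req#9 t=1s: DENY
  req#10 t=1s: DENY
  req#11 t=2s: DENY
  req#12 t=2s: DENY
  req#13 t=2s: DENY
  req#14 t=3s: ALLOW
  req#15 t=3s: ALLOW
  req#16 t=3s: ALLOW
  req#17 t=5s: ALLOW
  req#18 t=6s: ALLOW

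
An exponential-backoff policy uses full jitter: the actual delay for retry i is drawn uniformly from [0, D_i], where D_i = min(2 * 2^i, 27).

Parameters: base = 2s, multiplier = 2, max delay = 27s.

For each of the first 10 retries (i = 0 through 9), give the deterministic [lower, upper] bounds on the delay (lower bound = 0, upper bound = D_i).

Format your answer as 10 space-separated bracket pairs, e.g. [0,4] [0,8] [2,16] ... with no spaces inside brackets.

Computing bounds per retry:
  i=0: D_i=min(2*2^0,27)=2, bounds=[0,2]
  i=1: D_i=min(2*2^1,27)=4, bounds=[0,4]
  i=2: D_i=min(2*2^2,27)=8, bounds=[0,8]
  i=3: D_i=min(2*2^3,27)=16, bounds=[0,16]
  i=4: D_i=min(2*2^4,27)=27, bounds=[0,27]
  i=5: D_i=min(2*2^5,27)=27, bounds=[0,27]
  i=6: D_i=min(2*2^6,27)=27, bounds=[0,27]
  i=7: D_i=min(2*2^7,27)=27, bounds=[0,27]
  i=8: D_i=min(2*2^8,27)=27, bounds=[0,27]
  i=9: D_i=min(2*2^9,27)=27, bounds=[0,27]

Answer: [0,2] [0,4] [0,8] [0,16] [0,27] [0,27] [0,27] [0,27] [0,27] [0,27]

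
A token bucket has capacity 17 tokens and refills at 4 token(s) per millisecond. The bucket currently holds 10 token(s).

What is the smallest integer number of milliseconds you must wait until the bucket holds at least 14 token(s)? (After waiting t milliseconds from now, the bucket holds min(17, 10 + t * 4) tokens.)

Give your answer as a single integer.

Answer: 1

Derivation:
Need 10 + t * 4 >= 14, so t >= 4/4.
Smallest integer t = ceil(4/4) = 1.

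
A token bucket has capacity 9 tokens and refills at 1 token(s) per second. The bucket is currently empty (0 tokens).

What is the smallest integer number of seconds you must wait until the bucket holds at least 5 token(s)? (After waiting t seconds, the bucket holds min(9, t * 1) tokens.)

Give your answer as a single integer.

Answer: 5

Derivation:
Need t * 1 >= 5, so t >= 5/1.
Smallest integer t = ceil(5/1) = 5.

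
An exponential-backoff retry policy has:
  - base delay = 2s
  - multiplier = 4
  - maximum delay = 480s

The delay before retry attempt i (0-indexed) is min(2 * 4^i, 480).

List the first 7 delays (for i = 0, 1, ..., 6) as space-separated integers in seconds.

Answer: 2 8 32 128 480 480 480

Derivation:
Computing each delay:
  i=0: min(2*4^0, 480) = 2
  i=1: min(2*4^1, 480) = 8
  i=2: min(2*4^2, 480) = 32
  i=3: min(2*4^3, 480) = 128
  i=4: min(2*4^4, 480) = 480
  i=5: min(2*4^5, 480) = 480
  i=6: min(2*4^6, 480) = 480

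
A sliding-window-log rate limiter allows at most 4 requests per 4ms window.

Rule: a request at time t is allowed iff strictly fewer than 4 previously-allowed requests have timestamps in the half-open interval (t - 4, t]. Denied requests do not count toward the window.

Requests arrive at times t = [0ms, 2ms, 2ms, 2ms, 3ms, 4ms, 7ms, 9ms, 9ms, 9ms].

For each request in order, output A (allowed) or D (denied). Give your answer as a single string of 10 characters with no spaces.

Tracking allowed requests in the window:
  req#1 t=0ms: ALLOW
  req#2 t=2ms: ALLOW
  req#3 t=2ms: ALLOW
  req#4 t=2ms: ALLOW
  req#5 t=3ms: DENY
  req#6 t=4ms: ALLOW
  req#7 t=7ms: ALLOW
  req#8 t=9ms: ALLOW
  req#9 t=9ms: ALLOW
  req#10 t=9ms: ALLOW

Answer: AAAADAAAAA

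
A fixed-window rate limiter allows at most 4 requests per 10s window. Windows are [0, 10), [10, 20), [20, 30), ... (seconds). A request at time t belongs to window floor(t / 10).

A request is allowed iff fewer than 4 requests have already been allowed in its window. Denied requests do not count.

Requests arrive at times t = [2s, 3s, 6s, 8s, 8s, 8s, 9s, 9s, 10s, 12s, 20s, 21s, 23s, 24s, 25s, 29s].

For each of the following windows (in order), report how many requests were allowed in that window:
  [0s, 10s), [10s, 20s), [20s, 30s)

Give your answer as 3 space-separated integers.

Answer: 4 2 4

Derivation:
Processing requests:
  req#1 t=2s (window 0): ALLOW
  req#2 t=3s (window 0): ALLOW
  req#3 t=6s (window 0): ALLOW
  req#4 t=8s (window 0): ALLOW
  req#5 t=8s (window 0): DENY
  req#6 t=8s (window 0): DENY
  req#7 t=9s (window 0): DENY
  req#8 t=9s (window 0): DENY
  req#9 t=10s (window 1): ALLOW
  req#10 t=12s (window 1): ALLOW
  req#11 t=20s (window 2): ALLOW
  req#12 t=21s (window 2): ALLOW
  req#13 t=23s (window 2): ALLOW
  req#14 t=24s (window 2): ALLOW
  req#15 t=25s (window 2): DENY
  req#16 t=29s (window 2): DENY

Allowed counts by window: 4 2 4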